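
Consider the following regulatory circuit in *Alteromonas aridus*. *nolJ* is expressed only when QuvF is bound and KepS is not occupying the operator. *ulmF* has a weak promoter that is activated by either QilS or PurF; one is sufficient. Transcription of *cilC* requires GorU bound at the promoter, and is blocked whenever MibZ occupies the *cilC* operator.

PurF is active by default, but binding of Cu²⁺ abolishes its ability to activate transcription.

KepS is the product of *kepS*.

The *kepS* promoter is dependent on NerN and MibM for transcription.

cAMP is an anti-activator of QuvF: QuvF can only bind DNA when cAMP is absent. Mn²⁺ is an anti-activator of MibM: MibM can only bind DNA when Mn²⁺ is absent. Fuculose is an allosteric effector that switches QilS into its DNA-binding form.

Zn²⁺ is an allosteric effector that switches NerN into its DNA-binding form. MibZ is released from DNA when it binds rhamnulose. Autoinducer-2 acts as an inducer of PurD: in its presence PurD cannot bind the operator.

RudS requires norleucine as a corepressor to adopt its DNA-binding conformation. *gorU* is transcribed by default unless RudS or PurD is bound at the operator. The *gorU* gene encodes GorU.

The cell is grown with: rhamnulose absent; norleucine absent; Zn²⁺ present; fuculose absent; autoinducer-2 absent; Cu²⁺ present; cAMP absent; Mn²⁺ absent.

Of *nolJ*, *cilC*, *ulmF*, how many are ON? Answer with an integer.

0

cAMP is absent, so QuvF is active.
Zn²⁺ is present, so NerN is active.
Mn²⁺ is absent, so MibM is active.
No repressor is bound and NerN and MibM are active, so *kepS* is transcribed.
So KepS is produced and active.
With repressor KepS bound, *nolJ* is not transcribed.
→ *nolJ* is OFF.
Norleucine is absent, so RudS is inactive.
Autoinducer-2 is absent, so PurD is active.
With repressor PurD bound, *gorU* is not transcribed.
So GorU is not produced.
Rhamnulose is absent, so MibZ is active.
With repressor MibZ bound, *cilC* is not transcribed.
→ *cilC* is OFF.
Fuculose is absent, so QilS is inactive.
Cu²⁺ is present, so PurF is inactive.
No activator is available at the *ulmF* promoter, so *ulmF* is not transcribed.
→ *ulmF* is OFF.
0 of the 3 genes are transcribed.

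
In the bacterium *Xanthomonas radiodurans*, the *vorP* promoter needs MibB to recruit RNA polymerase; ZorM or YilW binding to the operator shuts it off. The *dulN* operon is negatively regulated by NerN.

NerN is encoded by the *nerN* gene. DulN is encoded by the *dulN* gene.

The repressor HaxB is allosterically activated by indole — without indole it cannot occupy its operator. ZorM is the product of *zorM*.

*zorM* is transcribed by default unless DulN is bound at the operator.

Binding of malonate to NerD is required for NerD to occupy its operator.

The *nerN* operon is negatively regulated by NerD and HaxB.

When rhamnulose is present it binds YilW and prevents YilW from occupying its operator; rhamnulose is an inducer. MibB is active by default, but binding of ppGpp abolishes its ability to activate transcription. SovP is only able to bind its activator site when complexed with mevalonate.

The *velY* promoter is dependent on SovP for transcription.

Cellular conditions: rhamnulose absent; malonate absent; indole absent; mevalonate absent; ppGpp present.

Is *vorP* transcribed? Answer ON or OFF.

OFF

Malonate is absent, so NerD is inactive.
Indole is absent, so HaxB is inactive.
With no repressor bound, *nerN* is transcribed.
So NerN is produced and active.
With repressor NerN bound, *dulN* is not transcribed.
So DulN is not produced.
With no repressor bound, *zorM* is transcribed.
So ZorM is produced and active.
ppGpp is present, so MibB is inactive.
Rhamnulose is absent, so YilW is active.
With repressor ZorM bound, *vorP* is not transcribed.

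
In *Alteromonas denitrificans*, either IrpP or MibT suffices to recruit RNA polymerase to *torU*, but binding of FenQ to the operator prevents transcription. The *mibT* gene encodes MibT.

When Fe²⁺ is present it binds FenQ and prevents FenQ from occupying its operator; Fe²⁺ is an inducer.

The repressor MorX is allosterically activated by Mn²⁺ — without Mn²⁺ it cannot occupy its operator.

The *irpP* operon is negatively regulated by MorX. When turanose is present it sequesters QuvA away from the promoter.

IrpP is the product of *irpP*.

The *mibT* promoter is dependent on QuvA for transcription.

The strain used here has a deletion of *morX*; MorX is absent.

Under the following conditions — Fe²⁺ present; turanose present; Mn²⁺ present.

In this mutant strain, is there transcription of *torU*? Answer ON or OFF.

ON

Fe²⁺ is present, so FenQ is inactive.
MorX is non-functional in this strain, so it has no effect.
With no repressor bound, *irpP* is transcribed.
So IrpP is produced and active.
Turanose is present, so QuvA is inactive.
Required activator QuvA is absent, so *mibT* is not transcribed.
So MibT is not produced.
Activator IrpP is present, so *torU* is transcribed.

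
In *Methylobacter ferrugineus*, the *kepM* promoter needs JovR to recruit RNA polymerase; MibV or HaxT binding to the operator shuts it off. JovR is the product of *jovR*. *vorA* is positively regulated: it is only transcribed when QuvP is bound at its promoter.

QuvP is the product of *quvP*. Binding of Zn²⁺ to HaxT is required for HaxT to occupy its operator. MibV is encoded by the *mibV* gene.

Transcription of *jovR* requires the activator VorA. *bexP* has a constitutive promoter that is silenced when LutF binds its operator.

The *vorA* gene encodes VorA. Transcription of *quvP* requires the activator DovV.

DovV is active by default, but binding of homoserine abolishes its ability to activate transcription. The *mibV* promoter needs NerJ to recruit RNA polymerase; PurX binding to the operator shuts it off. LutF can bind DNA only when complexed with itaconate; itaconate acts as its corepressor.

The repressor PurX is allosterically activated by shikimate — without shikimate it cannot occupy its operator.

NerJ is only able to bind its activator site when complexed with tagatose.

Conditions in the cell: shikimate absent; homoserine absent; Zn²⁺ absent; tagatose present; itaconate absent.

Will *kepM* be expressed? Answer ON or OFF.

Tagatose is present, so NerJ is active.
Shikimate is absent, so PurX is inactive.
No repressor is bound and NerJ is active, so *mibV* is transcribed.
So MibV is produced and active.
Zn²⁺ is absent, so HaxT is inactive.
Homoserine is absent, so DovV is active.
No repressor is bound and DovV is active, so *quvP* is transcribed.
So QuvP is produced and active.
No repressor is bound and QuvP is active, so *vorA* is transcribed.
So VorA is produced and active.
No repressor is bound and VorA is active, so *jovR* is transcribed.
So JovR is produced and active.
With repressor MibV bound, *kepM* is not transcribed.

OFF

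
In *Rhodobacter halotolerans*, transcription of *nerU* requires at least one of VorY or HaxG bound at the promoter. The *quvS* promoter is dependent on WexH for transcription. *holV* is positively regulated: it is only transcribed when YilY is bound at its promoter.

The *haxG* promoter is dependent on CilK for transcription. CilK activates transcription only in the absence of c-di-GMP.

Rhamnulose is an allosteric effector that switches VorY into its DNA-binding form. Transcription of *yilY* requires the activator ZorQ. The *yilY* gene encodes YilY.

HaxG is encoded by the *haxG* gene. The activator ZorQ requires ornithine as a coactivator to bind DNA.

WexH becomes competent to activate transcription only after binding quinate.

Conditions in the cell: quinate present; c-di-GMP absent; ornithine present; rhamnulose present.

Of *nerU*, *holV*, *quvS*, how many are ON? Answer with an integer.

3

Rhamnulose is present, so VorY is active.
c-di-GMP is absent, so CilK is active.
No repressor is bound and CilK is active, so *haxG* is transcribed.
So HaxG is produced and active.
Activator VorY is present, so *nerU* is transcribed.
→ *nerU* is ON.
Ornithine is present, so ZorQ is active.
No repressor is bound and ZorQ is active, so *yilY* is transcribed.
So YilY is produced and active.
No repressor is bound and YilY is active, so *holV* is transcribed.
→ *holV* is ON.
Quinate is present, so WexH is active.
No repressor is bound and WexH is active, so *quvS* is transcribed.
→ *quvS* is ON.
3 of the 3 genes are transcribed.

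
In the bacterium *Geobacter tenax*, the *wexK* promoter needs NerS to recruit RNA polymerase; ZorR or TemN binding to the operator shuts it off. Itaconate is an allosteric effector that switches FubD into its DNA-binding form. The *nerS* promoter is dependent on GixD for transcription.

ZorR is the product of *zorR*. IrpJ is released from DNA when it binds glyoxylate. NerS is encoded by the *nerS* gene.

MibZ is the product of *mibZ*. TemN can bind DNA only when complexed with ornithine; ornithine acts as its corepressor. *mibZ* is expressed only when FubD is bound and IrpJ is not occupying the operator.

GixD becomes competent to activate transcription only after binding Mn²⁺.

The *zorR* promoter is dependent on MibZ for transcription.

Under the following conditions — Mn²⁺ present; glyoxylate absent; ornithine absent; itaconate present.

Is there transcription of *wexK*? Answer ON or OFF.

ON

Mn²⁺ is present, so GixD is active.
No repressor is bound and GixD is active, so *nerS* is transcribed.
So NerS is produced and active.
Itaconate is present, so FubD is active.
Glyoxylate is absent, so IrpJ is active.
With repressor IrpJ bound, *mibZ* is not transcribed.
So MibZ is not produced.
Required activator MibZ is absent, so *zorR* is not transcribed.
So ZorR is not produced.
Ornithine is absent, so TemN is inactive.
No repressor is bound and NerS is active, so *wexK* is transcribed.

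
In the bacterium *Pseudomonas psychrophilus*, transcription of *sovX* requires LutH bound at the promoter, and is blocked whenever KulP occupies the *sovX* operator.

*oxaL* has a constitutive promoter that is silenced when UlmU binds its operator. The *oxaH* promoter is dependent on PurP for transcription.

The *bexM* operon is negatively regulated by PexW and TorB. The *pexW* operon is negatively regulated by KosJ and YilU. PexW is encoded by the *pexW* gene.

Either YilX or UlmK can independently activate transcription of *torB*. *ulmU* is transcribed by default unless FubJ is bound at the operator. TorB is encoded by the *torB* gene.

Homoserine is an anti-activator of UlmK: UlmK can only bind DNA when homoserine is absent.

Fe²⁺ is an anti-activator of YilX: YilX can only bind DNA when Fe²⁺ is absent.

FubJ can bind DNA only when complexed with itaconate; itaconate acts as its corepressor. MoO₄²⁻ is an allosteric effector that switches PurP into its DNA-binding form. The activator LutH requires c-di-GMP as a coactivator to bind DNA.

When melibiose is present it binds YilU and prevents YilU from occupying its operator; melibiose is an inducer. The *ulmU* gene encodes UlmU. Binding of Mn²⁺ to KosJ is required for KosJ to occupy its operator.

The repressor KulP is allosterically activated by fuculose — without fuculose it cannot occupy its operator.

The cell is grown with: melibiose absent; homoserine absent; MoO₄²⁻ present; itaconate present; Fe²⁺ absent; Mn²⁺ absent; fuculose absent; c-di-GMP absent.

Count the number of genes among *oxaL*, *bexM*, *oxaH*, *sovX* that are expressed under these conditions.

2

Itaconate is present, so FubJ is active.
With repressor FubJ bound, *ulmU* is not transcribed.
So UlmU is not produced.
With no repressor bound, *oxaL* is transcribed.
→ *oxaL* is ON.
Mn²⁺ is absent, so KosJ is inactive.
Melibiose is absent, so YilU is active.
With repressor YilU bound, *pexW* is not transcribed.
So PexW is not produced.
Fe²⁺ is absent, so YilX is active.
Homoserine is absent, so UlmK is active.
Activator YilX is present, so *torB* is transcribed.
So TorB is produced and active.
With repressor TorB bound, *bexM* is not transcribed.
→ *bexM* is OFF.
MoO₄²⁻ is present, so PurP is active.
No repressor is bound and PurP is active, so *oxaH* is transcribed.
→ *oxaH* is ON.
Fuculose is absent, so KulP is inactive.
c-di-GMP is absent, so LutH is inactive.
Required activator LutH is absent, so *sovX* is not transcribed.
→ *sovX* is OFF.
2 of the 4 genes are transcribed.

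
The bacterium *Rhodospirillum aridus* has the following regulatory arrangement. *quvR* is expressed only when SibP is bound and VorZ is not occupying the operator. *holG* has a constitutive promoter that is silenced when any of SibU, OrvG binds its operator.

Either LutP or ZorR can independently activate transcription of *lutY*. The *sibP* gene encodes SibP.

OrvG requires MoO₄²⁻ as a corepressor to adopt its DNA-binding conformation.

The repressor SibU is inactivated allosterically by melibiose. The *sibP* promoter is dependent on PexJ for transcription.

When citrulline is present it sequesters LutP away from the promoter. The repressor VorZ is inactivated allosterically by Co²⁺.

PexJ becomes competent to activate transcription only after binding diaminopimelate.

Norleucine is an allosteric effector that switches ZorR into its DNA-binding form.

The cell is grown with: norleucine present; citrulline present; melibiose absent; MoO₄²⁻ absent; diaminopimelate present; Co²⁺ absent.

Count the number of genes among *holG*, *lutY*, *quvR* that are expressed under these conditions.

1

Melibiose is absent, so SibU is active.
MoO₄²⁻ is absent, so OrvG is inactive.
With repressor SibU bound, *holG* is not transcribed.
→ *holG* is OFF.
Citrulline is present, so LutP is inactive.
Norleucine is present, so ZorR is active.
Activator ZorR is present, so *lutY* is transcribed.
→ *lutY* is ON.
Diaminopimelate is present, so PexJ is active.
No repressor is bound and PexJ is active, so *sibP* is transcribed.
So SibP is produced and active.
Co²⁺ is absent, so VorZ is active.
With repressor VorZ bound, *quvR* is not transcribed.
→ *quvR* is OFF.
1 of the 3 genes is transcribed.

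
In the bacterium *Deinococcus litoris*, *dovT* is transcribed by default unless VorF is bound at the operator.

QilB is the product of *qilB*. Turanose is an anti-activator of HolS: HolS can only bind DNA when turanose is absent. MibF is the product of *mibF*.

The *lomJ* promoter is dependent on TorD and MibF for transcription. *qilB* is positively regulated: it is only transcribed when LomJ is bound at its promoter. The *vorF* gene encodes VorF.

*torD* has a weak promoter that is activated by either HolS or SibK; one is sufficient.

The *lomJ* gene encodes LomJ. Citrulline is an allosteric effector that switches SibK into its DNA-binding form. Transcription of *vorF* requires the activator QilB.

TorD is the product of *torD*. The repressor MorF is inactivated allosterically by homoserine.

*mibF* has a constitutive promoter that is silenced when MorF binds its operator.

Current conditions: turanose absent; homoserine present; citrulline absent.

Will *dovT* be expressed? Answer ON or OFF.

Turanose is absent, so HolS is active.
Citrulline is absent, so SibK is inactive.
Activator HolS is present, so *torD* is transcribed.
So TorD is produced and active.
Homoserine is present, so MorF is inactive.
With no repressor bound, *mibF* is transcribed.
So MibF is produced and active.
No repressor is bound and TorD and MibF are active, so *lomJ* is transcribed.
So LomJ is produced and active.
No repressor is bound and LomJ is active, so *qilB* is transcribed.
So QilB is produced and active.
No repressor is bound and QilB is active, so *vorF* is transcribed.
So VorF is produced and active.
With repressor VorF bound, *dovT* is not transcribed.

OFF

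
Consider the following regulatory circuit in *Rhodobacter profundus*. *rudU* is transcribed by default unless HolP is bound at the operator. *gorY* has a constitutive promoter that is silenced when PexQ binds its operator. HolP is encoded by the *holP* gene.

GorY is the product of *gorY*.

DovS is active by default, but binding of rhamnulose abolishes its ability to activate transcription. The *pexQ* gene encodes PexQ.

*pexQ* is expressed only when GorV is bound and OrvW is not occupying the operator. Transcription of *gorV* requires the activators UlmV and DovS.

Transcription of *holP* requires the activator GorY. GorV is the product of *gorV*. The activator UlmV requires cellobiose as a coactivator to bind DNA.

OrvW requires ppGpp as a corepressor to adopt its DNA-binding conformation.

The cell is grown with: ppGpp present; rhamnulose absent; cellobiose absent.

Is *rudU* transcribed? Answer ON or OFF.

OFF

Cellobiose is absent, so UlmV is inactive.
Rhamnulose is absent, so DovS is active.
Required activator UlmV is absent, so *gorV* is not transcribed.
So GorV is not produced.
ppGpp is present, so OrvW is active.
With repressor OrvW bound, *pexQ* is not transcribed.
So PexQ is not produced.
With no repressor bound, *gorY* is transcribed.
So GorY is produced and active.
No repressor is bound and GorY is active, so *holP* is transcribed.
So HolP is produced and active.
With repressor HolP bound, *rudU* is not transcribed.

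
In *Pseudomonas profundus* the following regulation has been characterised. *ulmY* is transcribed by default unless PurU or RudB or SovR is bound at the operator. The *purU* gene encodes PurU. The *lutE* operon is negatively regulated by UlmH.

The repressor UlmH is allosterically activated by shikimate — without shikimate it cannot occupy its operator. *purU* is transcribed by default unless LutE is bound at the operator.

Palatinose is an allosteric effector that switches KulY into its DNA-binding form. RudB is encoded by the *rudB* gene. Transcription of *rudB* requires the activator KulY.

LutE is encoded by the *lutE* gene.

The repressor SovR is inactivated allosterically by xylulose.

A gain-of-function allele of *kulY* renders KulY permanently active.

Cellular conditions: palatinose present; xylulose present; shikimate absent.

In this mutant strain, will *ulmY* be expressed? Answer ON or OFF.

OFF

Shikimate is absent, so UlmH is inactive.
With no repressor bound, *lutE* is transcribed.
So LutE is produced and active.
With repressor LutE bound, *purU* is not transcribed.
So PurU is not produced.
KulY is constitutively active in this strain.
No repressor is bound and KulY is active, so *rudB* is transcribed.
So RudB is produced and active.
Xylulose is present, so SovR is inactive.
With repressor RudB bound, *ulmY* is not transcribed.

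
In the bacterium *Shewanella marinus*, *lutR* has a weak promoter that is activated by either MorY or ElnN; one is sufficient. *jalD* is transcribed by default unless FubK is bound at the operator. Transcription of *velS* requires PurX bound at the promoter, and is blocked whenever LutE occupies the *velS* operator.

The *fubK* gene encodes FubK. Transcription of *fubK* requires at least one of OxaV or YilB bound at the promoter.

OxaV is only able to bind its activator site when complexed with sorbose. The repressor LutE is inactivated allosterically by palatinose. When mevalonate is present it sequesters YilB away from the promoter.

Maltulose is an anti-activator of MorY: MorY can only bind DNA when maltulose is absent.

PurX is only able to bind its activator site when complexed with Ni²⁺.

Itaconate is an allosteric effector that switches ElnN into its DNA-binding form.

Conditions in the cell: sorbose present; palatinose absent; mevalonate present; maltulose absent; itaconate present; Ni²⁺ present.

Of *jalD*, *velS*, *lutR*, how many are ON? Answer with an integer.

Sorbose is present, so OxaV is active.
Mevalonate is present, so YilB is inactive.
Activator OxaV is present, so *fubK* is transcribed.
So FubK is produced and active.
With repressor FubK bound, *jalD* is not transcribed.
→ *jalD* is OFF.
Ni²⁺ is present, so PurX is active.
Palatinose is absent, so LutE is active.
With repressor LutE bound, *velS* is not transcribed.
→ *velS* is OFF.
Maltulose is absent, so MorY is active.
Itaconate is present, so ElnN is active.
Activator MorY is present, so *lutR* is transcribed.
→ *lutR* is ON.
1 of the 3 genes is transcribed.

1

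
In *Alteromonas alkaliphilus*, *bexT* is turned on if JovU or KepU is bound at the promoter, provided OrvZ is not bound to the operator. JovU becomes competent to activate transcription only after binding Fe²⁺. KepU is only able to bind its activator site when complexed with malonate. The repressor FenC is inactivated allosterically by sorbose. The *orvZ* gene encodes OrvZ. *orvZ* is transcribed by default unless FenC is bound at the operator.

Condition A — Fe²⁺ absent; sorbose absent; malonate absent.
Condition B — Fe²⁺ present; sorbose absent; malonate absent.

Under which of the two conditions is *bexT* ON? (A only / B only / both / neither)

Condition A:
Fe²⁺ is absent, so JovU is inactive.
Sorbose is absent, so FenC is active.
With repressor FenC bound, *orvZ* is not transcribed.
So OrvZ is not produced.
Malonate is absent, so KepU is inactive.
No activator is available at the *bexT* promoter, so *bexT* is not transcribed.
→ *bexT* is OFF in A.
Condition B:
Fe²⁺ is present, so JovU is active.
Sorbose is absent, so FenC is active.
With repressor FenC bound, *orvZ* is not transcribed.
So OrvZ is not produced.
Malonate is absent, so KepU is inactive.
Activator JovU is present, so *bexT* is transcribed.
→ *bexT* is ON in B.

B only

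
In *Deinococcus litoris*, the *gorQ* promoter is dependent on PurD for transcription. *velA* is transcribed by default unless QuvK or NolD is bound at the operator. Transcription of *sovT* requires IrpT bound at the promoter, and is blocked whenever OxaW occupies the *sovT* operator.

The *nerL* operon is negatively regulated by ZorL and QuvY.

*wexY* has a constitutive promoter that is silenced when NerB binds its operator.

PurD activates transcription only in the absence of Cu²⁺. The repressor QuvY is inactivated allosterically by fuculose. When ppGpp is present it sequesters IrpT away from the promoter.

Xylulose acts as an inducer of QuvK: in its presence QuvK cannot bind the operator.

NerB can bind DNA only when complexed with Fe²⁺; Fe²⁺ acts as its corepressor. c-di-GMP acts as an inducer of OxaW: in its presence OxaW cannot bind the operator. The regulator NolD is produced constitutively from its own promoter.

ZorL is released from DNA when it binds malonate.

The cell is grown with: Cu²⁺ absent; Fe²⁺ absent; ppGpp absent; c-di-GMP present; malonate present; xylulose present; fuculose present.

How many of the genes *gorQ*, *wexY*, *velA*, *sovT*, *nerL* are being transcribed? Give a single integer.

4

Cu²⁺ is absent, so PurD is active.
No repressor is bound and PurD is active, so *gorQ* is transcribed.
→ *gorQ* is ON.
Fe²⁺ is absent, so NerB is inactive.
With no repressor bound, *wexY* is transcribed.
→ *wexY* is ON.
Xylulose is present, so QuvK is inactive.
NolD is produced constitutively and is active.
With repressor NolD bound, *velA* is not transcribed.
→ *velA* is OFF.
c-di-GMP is present, so OxaW is inactive.
ppGpp is absent, so IrpT is active.
No repressor is bound and IrpT is active, so *sovT* is transcribed.
→ *sovT* is ON.
Malonate is present, so ZorL is inactive.
Fuculose is present, so QuvY is inactive.
With no repressor bound, *nerL* is transcribed.
→ *nerL* is ON.
4 of the 5 genes are transcribed.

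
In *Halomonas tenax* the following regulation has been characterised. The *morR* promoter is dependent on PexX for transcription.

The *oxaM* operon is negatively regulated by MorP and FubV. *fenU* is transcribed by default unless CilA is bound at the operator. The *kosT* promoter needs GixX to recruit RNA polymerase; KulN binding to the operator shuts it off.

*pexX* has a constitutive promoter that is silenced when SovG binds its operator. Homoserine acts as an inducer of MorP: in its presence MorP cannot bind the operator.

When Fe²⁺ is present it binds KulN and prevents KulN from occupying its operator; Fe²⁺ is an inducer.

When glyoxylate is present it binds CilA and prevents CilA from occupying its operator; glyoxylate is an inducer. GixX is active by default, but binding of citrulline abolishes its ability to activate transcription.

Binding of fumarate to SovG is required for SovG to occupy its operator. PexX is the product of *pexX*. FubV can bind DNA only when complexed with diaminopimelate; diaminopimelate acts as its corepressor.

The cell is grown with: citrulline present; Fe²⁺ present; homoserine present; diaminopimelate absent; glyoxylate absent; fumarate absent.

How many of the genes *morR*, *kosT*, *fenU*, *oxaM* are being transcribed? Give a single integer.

Fumarate is absent, so SovG is inactive.
With no repressor bound, *pexX* is transcribed.
So PexX is produced and active.
No repressor is bound and PexX is active, so *morR* is transcribed.
→ *morR* is ON.
Citrulline is present, so GixX is inactive.
Fe²⁺ is present, so KulN is inactive.
Required activator GixX is absent, so *kosT* is not transcribed.
→ *kosT* is OFF.
Glyoxylate is absent, so CilA is active.
With repressor CilA bound, *fenU* is not transcribed.
→ *fenU* is OFF.
Homoserine is present, so MorP is inactive.
Diaminopimelate is absent, so FubV is inactive.
With no repressor bound, *oxaM* is transcribed.
→ *oxaM* is ON.
2 of the 4 genes are transcribed.

2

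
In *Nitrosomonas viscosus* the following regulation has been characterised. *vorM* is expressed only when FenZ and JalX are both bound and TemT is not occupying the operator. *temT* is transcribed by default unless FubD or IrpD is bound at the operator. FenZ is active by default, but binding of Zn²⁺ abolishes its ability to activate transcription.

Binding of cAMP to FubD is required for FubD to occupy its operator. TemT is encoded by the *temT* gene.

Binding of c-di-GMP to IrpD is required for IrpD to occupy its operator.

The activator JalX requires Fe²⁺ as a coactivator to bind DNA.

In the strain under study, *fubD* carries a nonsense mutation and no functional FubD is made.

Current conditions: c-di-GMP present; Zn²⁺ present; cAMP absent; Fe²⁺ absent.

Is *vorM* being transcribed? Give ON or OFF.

OFF

FubD is non-functional in this strain, so it has no effect.
c-di-GMP is present, so IrpD is active.
With repressor IrpD bound, *temT* is not transcribed.
So TemT is not produced.
Zn²⁺ is present, so FenZ is inactive.
Fe²⁺ is absent, so JalX is inactive.
Required activator FenZ is absent, so *vorM* is not transcribed.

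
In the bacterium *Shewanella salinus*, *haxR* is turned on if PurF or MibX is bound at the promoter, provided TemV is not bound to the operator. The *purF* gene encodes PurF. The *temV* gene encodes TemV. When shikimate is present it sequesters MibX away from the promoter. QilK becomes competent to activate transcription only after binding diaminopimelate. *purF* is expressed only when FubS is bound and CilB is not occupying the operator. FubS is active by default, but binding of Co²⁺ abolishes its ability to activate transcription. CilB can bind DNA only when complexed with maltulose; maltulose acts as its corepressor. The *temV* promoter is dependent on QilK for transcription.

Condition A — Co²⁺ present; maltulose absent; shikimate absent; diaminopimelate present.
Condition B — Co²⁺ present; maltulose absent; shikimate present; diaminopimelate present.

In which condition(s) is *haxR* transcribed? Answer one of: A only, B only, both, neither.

Condition A:
Co²⁺ is present, so FubS is inactive.
Maltulose is absent, so CilB is inactive.
Required activator FubS is absent, so *purF* is not transcribed.
So PurF is not produced.
Shikimate is absent, so MibX is active.
Diaminopimelate is present, so QilK is active.
No repressor is bound and QilK is active, so *temV* is transcribed.
So TemV is produced and active.
With repressor TemV bound, *haxR* is not transcribed.
→ *haxR* is OFF in A.
Condition B:
Co²⁺ is present, so FubS is inactive.
Maltulose is absent, so CilB is inactive.
Required activator FubS is absent, so *purF* is not transcribed.
So PurF is not produced.
Shikimate is present, so MibX is inactive.
Diaminopimelate is present, so QilK is active.
No repressor is bound and QilK is active, so *temV* is transcribed.
So TemV is produced and active.
With repressor TemV bound, *haxR* is not transcribed.
→ *haxR* is OFF in B.

neither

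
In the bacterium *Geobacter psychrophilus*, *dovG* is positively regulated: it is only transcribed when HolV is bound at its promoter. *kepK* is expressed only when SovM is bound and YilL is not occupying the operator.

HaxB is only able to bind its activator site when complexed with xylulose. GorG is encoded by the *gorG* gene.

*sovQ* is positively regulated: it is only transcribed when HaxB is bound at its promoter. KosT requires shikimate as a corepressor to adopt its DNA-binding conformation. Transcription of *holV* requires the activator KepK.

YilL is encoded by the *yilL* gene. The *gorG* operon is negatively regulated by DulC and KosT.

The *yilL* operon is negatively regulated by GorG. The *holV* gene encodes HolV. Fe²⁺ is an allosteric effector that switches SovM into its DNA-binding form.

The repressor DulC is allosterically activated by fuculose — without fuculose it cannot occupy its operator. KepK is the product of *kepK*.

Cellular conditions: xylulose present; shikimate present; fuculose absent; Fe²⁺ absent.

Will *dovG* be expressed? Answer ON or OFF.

OFF

Fuculose is absent, so DulC is inactive.
Shikimate is present, so KosT is active.
With repressor KosT bound, *gorG* is not transcribed.
So GorG is not produced.
With no repressor bound, *yilL* is transcribed.
So YilL is produced and active.
Fe²⁺ is absent, so SovM is inactive.
With repressor YilL bound, *kepK* is not transcribed.
So KepK is not produced.
Required activator KepK is absent, so *holV* is not transcribed.
So HolV is not produced.
Required activator HolV is absent, so *dovG* is not transcribed.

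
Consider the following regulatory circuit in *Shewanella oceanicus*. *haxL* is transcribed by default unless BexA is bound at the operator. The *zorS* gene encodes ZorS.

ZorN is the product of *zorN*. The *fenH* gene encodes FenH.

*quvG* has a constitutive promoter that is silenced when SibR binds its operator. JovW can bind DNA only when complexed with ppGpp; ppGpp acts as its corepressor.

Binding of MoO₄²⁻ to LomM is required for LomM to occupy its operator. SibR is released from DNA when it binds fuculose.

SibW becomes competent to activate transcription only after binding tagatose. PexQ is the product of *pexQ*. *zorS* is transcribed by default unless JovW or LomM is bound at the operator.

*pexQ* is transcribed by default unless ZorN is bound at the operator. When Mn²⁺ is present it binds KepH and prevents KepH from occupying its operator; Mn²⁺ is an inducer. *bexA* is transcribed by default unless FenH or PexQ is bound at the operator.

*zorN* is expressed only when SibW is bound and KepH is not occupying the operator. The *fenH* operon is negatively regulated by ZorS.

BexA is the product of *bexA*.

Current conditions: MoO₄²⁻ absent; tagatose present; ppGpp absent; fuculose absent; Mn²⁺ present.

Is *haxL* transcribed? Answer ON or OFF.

OFF

ppGpp is absent, so JovW is inactive.
MoO₄²⁻ is absent, so LomM is inactive.
With no repressor bound, *zorS* is transcribed.
So ZorS is produced and active.
With repressor ZorS bound, *fenH* is not transcribed.
So FenH is not produced.
Tagatose is present, so SibW is active.
Mn²⁺ is present, so KepH is inactive.
No repressor is bound and SibW is active, so *zorN* is transcribed.
So ZorN is produced and active.
With repressor ZorN bound, *pexQ* is not transcribed.
So PexQ is not produced.
With no repressor bound, *bexA* is transcribed.
So BexA is produced and active.
With repressor BexA bound, *haxL* is not transcribed.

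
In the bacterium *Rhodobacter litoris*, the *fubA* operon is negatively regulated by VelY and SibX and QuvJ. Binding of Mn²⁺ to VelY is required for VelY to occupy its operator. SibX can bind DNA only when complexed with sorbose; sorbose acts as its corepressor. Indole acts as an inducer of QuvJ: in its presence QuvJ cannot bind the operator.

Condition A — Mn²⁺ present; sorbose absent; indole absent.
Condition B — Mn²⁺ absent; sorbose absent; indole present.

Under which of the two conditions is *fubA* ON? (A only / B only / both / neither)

Condition A:
Mn²⁺ is present, so VelY is active.
Sorbose is absent, so SibX is inactive.
Indole is absent, so QuvJ is active.
With repressor VelY bound, *fubA* is not transcribed.
→ *fubA* is OFF in A.
Condition B:
Mn²⁺ is absent, so VelY is inactive.
Sorbose is absent, so SibX is inactive.
Indole is present, so QuvJ is inactive.
With no repressor bound, *fubA* is transcribed.
→ *fubA* is ON in B.

B only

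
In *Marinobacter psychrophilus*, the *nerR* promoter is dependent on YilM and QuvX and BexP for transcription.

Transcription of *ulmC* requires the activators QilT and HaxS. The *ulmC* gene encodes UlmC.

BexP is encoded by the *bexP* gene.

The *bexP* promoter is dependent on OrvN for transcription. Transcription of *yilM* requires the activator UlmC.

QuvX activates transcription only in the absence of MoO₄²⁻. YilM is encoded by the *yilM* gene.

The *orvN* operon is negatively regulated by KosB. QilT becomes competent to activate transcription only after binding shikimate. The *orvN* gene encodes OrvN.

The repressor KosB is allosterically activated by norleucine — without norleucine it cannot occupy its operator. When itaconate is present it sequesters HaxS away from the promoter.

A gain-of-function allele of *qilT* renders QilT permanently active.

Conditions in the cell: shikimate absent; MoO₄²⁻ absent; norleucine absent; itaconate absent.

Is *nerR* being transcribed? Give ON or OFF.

ON

QilT is constitutively active in this strain.
Itaconate is absent, so HaxS is active.
No repressor is bound and QilT and HaxS are active, so *ulmC* is transcribed.
So UlmC is produced and active.
No repressor is bound and UlmC is active, so *yilM* is transcribed.
So YilM is produced and active.
MoO₄²⁻ is absent, so QuvX is active.
Norleucine is absent, so KosB is inactive.
With no repressor bound, *orvN* is transcribed.
So OrvN is produced and active.
No repressor is bound and OrvN is active, so *bexP* is transcribed.
So BexP is produced and active.
No repressor is bound and YilM and QuvX and BexP are active, so *nerR* is transcribed.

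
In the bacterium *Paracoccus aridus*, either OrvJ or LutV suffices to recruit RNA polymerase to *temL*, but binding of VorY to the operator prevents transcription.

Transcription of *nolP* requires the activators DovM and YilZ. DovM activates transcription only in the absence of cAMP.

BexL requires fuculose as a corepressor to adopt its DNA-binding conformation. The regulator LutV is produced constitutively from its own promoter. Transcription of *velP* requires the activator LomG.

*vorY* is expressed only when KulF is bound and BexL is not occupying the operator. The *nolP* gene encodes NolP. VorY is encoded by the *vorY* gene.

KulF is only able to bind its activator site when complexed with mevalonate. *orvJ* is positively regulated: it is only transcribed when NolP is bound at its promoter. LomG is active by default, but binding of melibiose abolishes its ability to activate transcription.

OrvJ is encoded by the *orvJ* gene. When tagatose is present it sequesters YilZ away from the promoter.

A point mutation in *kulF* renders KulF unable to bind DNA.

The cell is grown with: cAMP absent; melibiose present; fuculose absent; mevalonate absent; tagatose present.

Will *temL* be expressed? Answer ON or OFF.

Fuculose is absent, so BexL is inactive.
KulF is non-functional in this strain, so it has no effect.
Required activator KulF is absent, so *vorY* is not transcribed.
So VorY is not produced.
cAMP is absent, so DovM is active.
Tagatose is present, so YilZ is inactive.
Required activator YilZ is absent, so *nolP* is not transcribed.
So NolP is not produced.
Required activator NolP is absent, so *orvJ* is not transcribed.
So OrvJ is not produced.
LutV is produced constitutively and is active.
Activator LutV is present, so *temL* is transcribed.

ON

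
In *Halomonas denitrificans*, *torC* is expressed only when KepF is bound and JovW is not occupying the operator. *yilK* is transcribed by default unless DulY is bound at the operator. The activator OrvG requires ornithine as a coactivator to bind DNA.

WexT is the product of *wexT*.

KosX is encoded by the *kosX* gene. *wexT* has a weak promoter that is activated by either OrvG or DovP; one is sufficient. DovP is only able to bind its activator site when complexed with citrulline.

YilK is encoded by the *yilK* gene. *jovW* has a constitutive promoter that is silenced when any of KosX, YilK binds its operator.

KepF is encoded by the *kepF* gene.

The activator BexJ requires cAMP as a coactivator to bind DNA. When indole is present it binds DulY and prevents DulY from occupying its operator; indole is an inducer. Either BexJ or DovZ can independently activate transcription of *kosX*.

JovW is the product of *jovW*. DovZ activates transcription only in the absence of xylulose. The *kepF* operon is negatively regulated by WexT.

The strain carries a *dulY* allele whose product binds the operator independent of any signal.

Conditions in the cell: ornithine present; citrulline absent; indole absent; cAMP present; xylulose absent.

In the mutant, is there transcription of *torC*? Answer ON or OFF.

cAMP is present, so BexJ is active.
Xylulose is absent, so DovZ is active.
Activator BexJ is present, so *kosX* is transcribed.
So KosX is produced and active.
DulY is constitutively active in this strain.
With repressor DulY bound, *yilK* is not transcribed.
So YilK is not produced.
With repressor KosX bound, *jovW* is not transcribed.
So JovW is not produced.
Ornithine is present, so OrvG is active.
Citrulline is absent, so DovP is inactive.
Activator OrvG is present, so *wexT* is transcribed.
So WexT is produced and active.
With repressor WexT bound, *kepF* is not transcribed.
So KepF is not produced.
Required activator KepF is absent, so *torC* is not transcribed.

OFF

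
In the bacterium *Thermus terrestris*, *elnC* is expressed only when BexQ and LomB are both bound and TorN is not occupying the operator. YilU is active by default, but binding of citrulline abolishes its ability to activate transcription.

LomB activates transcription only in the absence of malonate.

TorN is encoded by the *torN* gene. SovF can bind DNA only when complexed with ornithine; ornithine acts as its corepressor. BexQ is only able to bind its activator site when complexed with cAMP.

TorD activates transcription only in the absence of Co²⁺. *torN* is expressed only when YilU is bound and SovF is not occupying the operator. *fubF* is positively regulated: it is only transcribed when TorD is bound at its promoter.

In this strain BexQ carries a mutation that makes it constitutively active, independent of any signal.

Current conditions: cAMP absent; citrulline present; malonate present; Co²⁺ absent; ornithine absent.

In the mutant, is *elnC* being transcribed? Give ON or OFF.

OFF

Ornithine is absent, so SovF is inactive.
Citrulline is present, so YilU is inactive.
Required activator YilU is absent, so *torN* is not transcribed.
So TorN is not produced.
BexQ is constitutively active in this strain.
Malonate is present, so LomB is inactive.
Required activator LomB is absent, so *elnC* is not transcribed.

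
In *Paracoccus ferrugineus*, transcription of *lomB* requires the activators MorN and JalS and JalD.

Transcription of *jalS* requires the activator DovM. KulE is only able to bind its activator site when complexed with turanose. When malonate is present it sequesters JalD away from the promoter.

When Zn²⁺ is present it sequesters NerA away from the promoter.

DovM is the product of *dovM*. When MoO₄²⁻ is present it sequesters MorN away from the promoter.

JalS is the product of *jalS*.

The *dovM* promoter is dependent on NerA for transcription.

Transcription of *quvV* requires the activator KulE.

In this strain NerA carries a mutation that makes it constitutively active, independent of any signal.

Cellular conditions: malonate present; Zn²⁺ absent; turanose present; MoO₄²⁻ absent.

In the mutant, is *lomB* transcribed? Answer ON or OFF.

OFF

MoO₄²⁻ is absent, so MorN is active.
NerA is constitutively active in this strain.
No repressor is bound and NerA is active, so *dovM* is transcribed.
So DovM is produced and active.
No repressor is bound and DovM is active, so *jalS* is transcribed.
So JalS is produced and active.
Malonate is present, so JalD is inactive.
Required activator JalD is absent, so *lomB* is not transcribed.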